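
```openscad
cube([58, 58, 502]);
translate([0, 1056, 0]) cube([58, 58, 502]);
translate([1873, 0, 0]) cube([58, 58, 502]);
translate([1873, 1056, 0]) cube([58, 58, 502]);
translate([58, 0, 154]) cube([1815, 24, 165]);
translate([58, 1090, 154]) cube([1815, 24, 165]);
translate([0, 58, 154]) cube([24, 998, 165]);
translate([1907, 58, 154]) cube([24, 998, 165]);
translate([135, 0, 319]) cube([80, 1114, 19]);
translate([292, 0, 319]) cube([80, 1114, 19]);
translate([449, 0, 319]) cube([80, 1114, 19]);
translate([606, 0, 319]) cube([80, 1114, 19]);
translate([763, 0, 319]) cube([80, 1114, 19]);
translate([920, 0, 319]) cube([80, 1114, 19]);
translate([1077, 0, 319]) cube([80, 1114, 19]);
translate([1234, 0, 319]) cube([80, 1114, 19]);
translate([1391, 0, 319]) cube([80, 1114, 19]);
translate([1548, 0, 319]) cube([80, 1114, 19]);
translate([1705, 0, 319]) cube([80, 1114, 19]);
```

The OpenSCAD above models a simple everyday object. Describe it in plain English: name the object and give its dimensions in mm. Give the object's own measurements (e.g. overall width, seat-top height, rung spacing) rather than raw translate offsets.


A bed frame 1931 mm long (x) by 1114 mm wide (y). Four 58×58 mm corner posts, 502 mm tall, at the corners of the footprint. Four rails of 24 mm thickness and 165 mm height run between adjacent posts with their undersides at z = 154 mm, their outer faces flush with the outside of the frame (the two x-running rails run between the posts' inner faces; the two y-running rails run between the posts' inner faces). 11 slats, each 80 mm wide (x) and 19 mm thick, lie across the top of the two x-running rails, running the full 1114 mm width of the frame in y; along x they sit between the end posts with a 77 mm gap after the −x posts and between neighbouring slats, leaving 88 mm before the +x posts.


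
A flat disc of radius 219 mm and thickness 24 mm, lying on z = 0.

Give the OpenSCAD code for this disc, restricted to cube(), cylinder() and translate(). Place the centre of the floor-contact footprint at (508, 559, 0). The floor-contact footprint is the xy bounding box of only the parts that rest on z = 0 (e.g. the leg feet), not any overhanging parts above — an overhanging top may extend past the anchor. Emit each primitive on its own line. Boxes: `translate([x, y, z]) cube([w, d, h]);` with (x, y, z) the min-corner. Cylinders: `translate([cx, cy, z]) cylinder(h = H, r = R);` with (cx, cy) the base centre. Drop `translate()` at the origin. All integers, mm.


translate([508, 559, 0]) cylinder(h = 24, r = 219);


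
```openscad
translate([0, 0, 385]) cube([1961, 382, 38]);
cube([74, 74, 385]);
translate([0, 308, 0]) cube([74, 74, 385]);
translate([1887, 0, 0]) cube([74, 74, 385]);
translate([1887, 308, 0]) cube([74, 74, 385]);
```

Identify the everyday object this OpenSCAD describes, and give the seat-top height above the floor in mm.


A bench. The seat-top height is 423 mm.

A long slab on four corner posts — a bench. The slab sits at z = 385 with thickness 38, so the top is 385 + 38 = 423 mm.


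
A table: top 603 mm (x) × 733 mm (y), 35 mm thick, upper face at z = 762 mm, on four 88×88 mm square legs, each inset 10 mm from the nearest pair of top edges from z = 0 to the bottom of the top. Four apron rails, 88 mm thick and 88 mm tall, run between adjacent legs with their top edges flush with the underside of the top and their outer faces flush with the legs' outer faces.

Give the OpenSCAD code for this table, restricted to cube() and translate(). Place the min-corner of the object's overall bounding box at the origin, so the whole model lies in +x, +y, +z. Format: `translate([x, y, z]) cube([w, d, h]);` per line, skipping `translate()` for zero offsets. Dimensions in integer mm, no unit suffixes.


translate([0, 0, 727]) cube([603, 733, 35]);
translate([10, 10, 0]) cube([88, 88, 727]);
translate([505, 10, 0]) cube([88, 88, 727]);
translate([10, 635, 0]) cube([88, 88, 727]);
translate([505, 635, 0]) cube([88, 88, 727]);
translate([98, 10, 639]) cube([407, 88, 88]);
translate([98, 635, 639]) cube([407, 88, 88]);
translate([10, 98, 639]) cube([88, 537, 88]);
translate([505, 98, 639]) cube([88, 537, 88]);


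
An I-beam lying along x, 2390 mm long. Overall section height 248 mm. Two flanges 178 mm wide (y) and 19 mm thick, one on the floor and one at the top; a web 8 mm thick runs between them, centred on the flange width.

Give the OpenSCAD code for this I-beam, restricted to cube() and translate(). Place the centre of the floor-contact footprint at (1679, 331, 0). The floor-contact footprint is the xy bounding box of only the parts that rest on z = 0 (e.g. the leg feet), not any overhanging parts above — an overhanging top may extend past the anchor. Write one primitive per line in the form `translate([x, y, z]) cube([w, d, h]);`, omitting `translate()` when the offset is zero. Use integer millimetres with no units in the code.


translate([484, 242, 0]) cube([2390, 178, 19]);
translate([484, 327, 19]) cube([2390, 8, 210]);
translate([484, 242, 229]) cube([2390, 178, 19]);


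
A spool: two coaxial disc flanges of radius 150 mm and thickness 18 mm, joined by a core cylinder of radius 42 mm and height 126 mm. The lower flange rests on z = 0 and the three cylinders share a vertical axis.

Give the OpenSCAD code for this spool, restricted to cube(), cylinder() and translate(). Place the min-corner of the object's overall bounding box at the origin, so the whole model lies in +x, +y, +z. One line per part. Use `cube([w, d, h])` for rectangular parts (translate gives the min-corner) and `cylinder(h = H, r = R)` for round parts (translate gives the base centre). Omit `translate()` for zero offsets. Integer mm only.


translate([150, 150, 0]) cylinder(h = 18, r = 150);
translate([150, 150, 18]) cylinder(h = 126, r = 42);
translate([150, 150, 144]) cylinder(h = 18, r = 150);


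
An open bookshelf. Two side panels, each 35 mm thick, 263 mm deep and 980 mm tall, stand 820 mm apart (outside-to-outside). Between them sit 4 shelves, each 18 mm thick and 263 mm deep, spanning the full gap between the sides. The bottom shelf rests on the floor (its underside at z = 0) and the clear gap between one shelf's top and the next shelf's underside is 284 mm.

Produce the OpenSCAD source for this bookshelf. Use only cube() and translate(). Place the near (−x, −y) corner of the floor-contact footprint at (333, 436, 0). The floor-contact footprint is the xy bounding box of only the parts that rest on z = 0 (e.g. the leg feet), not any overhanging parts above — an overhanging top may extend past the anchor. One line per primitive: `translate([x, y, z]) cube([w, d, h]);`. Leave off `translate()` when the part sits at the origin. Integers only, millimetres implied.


translate([333, 436, 0]) cube([35, 263, 980]);
translate([1118, 436, 0]) cube([35, 263, 980]);
translate([368, 436, 0]) cube([750, 263, 18]);
translate([368, 436, 302]) cube([750, 263, 18]);
translate([368, 436, 604]) cube([750, 263, 18]);
translate([368, 436, 906]) cube([750, 263, 18]);


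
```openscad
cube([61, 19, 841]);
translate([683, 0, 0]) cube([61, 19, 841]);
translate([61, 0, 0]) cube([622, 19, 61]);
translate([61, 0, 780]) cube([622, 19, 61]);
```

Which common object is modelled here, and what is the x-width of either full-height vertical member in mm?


A picture frame. The border width is 61 mm.

Four thin pieces enclosing a rectangular opening — a picture frame. The two full-height stiles are 841 mm tall; the top rail sits at z = 780 and is 61 mm tall, so the border above the opening is 841 − 780 = 61 mm, matching the stile x-width.


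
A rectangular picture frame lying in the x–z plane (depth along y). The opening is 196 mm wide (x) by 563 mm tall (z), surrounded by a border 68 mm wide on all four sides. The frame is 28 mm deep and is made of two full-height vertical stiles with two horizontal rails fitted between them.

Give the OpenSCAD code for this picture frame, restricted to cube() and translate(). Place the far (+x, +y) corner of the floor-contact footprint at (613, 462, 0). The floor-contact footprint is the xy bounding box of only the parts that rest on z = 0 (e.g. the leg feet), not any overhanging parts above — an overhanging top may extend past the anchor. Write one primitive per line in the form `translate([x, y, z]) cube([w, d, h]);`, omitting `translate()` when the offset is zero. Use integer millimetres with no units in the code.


translate([281, 434, 0]) cube([68, 28, 699]);
translate([545, 434, 0]) cube([68, 28, 699]);
translate([349, 434, 0]) cube([196, 28, 68]);
translate([349, 434, 631]) cube([196, 28, 68]);


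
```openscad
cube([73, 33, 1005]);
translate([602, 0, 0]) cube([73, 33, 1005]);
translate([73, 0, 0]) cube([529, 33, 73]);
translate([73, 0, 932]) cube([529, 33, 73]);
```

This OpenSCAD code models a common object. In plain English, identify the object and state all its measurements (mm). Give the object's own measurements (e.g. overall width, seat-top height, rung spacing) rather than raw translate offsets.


A rectangular picture frame lying in the x–z plane (depth along y). The opening is 529 mm wide (x) by 859 mm tall (z), surrounded by a border 73 mm wide on all four sides. The frame is 33 mm deep and is made of two full-height vertical stiles with two horizontal rails fitted between them.


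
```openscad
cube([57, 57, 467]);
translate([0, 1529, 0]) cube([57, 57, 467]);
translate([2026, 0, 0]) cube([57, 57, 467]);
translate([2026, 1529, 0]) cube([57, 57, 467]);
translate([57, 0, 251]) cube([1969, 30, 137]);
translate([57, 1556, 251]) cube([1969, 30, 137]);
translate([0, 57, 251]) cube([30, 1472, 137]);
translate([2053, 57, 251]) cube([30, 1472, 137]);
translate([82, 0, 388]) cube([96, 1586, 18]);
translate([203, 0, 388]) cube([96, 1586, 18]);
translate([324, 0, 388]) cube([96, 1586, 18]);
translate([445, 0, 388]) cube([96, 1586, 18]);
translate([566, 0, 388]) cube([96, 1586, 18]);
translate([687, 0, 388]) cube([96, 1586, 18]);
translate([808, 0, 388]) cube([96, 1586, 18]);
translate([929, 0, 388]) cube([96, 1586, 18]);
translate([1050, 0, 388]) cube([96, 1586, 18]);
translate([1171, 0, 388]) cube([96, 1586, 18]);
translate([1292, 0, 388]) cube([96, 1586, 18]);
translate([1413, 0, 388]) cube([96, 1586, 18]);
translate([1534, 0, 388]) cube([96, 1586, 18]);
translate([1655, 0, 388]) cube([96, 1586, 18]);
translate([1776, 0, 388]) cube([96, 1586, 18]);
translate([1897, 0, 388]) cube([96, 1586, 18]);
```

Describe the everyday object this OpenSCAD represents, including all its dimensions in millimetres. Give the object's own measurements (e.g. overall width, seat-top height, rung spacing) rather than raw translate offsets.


A bed frame 2083 mm long (x) by 1586 mm wide (y). Four 57×57 mm corner posts, 467 mm tall, at the corners of the footprint. Four rails of 30 mm thickness and 137 mm height run between adjacent posts with their undersides at z = 251 mm, their outer faces flush with the outside of the frame (the two x-running rails run between the posts' inner faces; the two y-running rails run between the posts' inner faces). 16 slats, each 96 mm wide (x) and 18 mm thick, lie across the top of the two x-running rails, running the full 1586 mm width of the frame in y; along x they sit between the end posts with a 25 mm gap after the −x posts and between neighbouring slats, leaving 33 mm before the +x posts.


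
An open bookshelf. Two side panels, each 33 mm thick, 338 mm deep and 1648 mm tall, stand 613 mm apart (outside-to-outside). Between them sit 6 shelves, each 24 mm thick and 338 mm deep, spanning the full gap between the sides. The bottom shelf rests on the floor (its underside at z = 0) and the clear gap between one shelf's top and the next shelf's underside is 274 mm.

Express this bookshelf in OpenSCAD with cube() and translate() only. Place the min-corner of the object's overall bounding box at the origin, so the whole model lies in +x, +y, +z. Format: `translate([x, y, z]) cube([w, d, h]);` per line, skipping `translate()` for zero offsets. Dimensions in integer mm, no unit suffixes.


cube([33, 338, 1648]);
translate([580, 0, 0]) cube([33, 338, 1648]);
translate([33, 0, 0]) cube([547, 338, 24]);
translate([33, 0, 298]) cube([547, 338, 24]);
translate([33, 0, 596]) cube([547, 338, 24]);
translate([33, 0, 894]) cube([547, 338, 24]);
translate([33, 0, 1192]) cube([547, 338, 24]);
translate([33, 0, 1490]) cube([547, 338, 24]);


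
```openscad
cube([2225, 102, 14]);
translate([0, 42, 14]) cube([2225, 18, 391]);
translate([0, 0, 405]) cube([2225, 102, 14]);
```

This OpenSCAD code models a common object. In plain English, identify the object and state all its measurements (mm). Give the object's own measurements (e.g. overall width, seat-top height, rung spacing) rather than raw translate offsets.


An I-beam lying along x, 2225 mm long. Overall section height 419 mm. Two flanges 102 mm wide (y) and 14 mm thick, one on the floor and one at the top; a web 18 mm thick runs between them, centred on the flange width.


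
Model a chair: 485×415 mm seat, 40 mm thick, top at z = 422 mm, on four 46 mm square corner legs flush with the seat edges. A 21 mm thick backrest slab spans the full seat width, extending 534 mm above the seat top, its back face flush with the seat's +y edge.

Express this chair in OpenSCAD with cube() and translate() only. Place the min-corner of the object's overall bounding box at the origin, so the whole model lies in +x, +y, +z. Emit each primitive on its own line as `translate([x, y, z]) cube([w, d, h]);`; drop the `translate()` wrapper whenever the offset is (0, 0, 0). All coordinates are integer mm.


translate([0, 0, 382]) cube([485, 415, 40]);
cube([46, 46, 382]);
translate([439, 0, 0]) cube([46, 46, 382]);
translate([0, 369, 0]) cube([46, 46, 382]);
translate([439, 369, 0]) cube([46, 46, 382]);
translate([0, 394, 422]) cube([485, 21, 534]);


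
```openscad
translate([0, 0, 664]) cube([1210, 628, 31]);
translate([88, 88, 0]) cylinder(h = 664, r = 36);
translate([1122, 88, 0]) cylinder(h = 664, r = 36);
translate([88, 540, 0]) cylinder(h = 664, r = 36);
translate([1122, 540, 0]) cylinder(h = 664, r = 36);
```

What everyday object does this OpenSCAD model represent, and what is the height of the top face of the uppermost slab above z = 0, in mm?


A table. The table height is 695 mm.

A 1210×628×31 slab sits at z = 664 on four Ø72 mm round legs — a table. The top surface is at 664 + 31 = 695 mm.


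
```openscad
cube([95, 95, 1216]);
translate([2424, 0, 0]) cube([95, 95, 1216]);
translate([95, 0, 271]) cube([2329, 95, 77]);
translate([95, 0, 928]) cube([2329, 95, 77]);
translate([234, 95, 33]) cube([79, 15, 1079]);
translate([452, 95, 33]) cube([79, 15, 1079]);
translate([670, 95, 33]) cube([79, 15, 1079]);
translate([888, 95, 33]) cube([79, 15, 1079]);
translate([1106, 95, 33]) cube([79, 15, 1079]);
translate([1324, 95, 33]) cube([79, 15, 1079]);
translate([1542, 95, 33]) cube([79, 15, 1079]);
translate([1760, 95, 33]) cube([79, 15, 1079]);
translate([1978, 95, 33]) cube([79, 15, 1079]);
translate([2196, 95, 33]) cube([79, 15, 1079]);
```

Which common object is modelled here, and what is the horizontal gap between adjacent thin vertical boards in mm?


A fence section. The picket gap is 139 mm.

Two posts, two rails, 10 pickets — a fence section. Span 2329 mm holds 10 pickets of 79 mm with 11 equal gaps: ⌊(2329 − 10·79) / 11⌋ = 139 mm.


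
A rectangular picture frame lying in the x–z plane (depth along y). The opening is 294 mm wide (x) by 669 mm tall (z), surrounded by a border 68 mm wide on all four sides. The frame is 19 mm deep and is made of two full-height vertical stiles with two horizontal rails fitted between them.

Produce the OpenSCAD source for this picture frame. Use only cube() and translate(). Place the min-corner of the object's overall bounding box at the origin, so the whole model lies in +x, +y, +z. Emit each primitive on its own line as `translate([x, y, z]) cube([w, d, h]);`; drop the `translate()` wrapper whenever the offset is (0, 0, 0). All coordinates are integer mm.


cube([68, 19, 805]);
translate([362, 0, 0]) cube([68, 19, 805]);
translate([68, 0, 0]) cube([294, 19, 68]);
translate([68, 0, 737]) cube([294, 19, 68]);


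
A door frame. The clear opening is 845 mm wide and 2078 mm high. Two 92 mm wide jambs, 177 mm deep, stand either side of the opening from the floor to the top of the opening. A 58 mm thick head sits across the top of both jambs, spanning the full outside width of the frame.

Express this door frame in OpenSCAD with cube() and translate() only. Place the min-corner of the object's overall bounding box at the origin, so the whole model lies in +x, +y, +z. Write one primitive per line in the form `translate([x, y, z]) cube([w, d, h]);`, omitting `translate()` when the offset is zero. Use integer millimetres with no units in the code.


cube([92, 177, 2078]);
translate([937, 0, 0]) cube([92, 177, 2078]);
translate([0, 0, 2078]) cube([1029, 177, 58]);


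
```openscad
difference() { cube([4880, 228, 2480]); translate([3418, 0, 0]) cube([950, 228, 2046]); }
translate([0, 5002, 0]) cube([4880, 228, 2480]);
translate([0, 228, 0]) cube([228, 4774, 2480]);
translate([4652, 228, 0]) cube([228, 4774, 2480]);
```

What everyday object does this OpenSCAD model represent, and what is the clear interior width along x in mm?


A single room. The interior width is 4424 mm.

Four walls enclosing a rectangle with a door in the front wall — a room. Outside width 4880 minus two 228 mm walls gives 4424 mm.


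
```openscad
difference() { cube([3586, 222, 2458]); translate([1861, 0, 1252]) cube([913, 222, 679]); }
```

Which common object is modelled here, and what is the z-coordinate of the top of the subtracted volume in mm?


A wall with a window opening. The window head height is 1931 mm.

A wall with a rectangular opening subtracted — a window. Sill at z = 1252, opening 679 mm tall, so the head is at 1252 + 679 = 1931 mm.


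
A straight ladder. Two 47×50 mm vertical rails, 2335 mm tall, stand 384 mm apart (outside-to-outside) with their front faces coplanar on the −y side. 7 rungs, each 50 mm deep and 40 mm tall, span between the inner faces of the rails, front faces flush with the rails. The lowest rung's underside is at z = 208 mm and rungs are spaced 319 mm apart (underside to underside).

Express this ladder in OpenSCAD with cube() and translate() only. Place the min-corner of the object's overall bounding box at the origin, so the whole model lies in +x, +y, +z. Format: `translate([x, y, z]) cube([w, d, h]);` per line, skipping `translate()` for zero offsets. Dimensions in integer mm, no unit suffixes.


// rung span = 384 - 2*47 = 290
// rung[k] z = 208 + k*319
cube([47, 50, 2335]);
translate([337, 0, 0]) cube([47, 50, 2335]);
translate([47, 0, 208]) cube([290, 50, 40]);
translate([47, 0, 527]) cube([290, 50, 40]);
translate([47, 0, 846]) cube([290, 50, 40]);
translate([47, 0, 1165]) cube([290, 50, 40]);
translate([47, 0, 1484]) cube([290, 50, 40]);
translate([47, 0, 1803]) cube([290, 50, 40]);
translate([47, 0, 2122]) cube([290, 50, 40]);


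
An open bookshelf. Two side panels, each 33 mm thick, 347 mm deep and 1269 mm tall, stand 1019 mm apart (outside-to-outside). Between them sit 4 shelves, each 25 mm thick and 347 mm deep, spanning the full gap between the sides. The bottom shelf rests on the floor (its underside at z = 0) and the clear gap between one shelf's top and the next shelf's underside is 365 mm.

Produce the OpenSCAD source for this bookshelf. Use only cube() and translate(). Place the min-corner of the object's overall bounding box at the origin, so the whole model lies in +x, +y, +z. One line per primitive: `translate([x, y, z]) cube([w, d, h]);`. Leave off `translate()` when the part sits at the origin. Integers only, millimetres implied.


cube([33, 347, 1269]);
translate([986, 0, 0]) cube([33, 347, 1269]);
translate([33, 0, 0]) cube([953, 347, 25]);
translate([33, 0, 390]) cube([953, 347, 25]);
translate([33, 0, 780]) cube([953, 347, 25]);
translate([33, 0, 1170]) cube([953, 347, 25]);


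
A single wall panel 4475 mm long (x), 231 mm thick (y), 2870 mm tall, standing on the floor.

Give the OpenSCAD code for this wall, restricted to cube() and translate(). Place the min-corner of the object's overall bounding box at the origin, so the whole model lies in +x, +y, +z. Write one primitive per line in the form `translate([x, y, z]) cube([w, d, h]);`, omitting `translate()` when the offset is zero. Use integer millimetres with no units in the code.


cube([4475, 231, 2870]);


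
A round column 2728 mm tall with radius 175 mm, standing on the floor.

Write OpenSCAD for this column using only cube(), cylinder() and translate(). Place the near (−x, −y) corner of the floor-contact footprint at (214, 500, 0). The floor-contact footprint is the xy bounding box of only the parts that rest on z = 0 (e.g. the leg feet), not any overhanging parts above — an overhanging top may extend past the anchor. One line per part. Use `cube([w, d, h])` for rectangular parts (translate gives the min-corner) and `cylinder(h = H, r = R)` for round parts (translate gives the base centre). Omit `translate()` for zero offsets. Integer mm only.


translate([389, 675, 0]) cylinder(h = 2728, r = 175);


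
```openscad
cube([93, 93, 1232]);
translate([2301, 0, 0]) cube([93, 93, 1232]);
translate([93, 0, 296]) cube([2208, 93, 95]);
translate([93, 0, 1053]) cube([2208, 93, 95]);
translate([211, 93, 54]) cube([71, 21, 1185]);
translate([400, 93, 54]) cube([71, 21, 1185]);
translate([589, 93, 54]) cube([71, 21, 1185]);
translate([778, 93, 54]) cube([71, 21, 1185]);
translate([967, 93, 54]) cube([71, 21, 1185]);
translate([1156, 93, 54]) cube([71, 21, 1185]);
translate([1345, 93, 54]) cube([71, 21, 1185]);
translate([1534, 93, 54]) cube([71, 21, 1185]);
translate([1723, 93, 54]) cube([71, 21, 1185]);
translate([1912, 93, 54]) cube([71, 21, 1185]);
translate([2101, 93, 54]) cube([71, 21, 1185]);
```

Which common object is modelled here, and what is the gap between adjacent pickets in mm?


A fence section. The picket gap is 118 mm.

Two posts, two rails, 11 pickets — a fence section. Span 2208 mm holds 11 pickets of 71 mm with 12 equal gaps: ⌊(2208 − 11·71) / 12⌋ = 118 mm.


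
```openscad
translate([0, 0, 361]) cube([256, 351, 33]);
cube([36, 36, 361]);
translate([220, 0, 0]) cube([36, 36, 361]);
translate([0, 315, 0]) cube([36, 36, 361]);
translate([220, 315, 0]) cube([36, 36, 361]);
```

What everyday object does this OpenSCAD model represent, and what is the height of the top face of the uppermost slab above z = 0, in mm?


A stool. The seat height is 394 mm.

A 256×351×33 slab at z = 361 on four corner posts — a stool. The seat top is 361 + 33 = 394 mm.


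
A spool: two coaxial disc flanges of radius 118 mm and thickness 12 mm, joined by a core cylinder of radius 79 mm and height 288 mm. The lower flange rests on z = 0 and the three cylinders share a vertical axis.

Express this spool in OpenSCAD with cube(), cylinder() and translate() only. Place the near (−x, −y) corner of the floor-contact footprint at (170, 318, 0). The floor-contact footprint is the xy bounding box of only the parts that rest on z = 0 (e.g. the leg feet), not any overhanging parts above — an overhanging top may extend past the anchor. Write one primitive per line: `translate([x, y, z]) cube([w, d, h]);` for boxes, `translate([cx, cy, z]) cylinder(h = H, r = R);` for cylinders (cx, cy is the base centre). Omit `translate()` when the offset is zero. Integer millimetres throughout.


translate([288, 436, 0]) cylinder(h = 12, r = 118);
translate([288, 436, 12]) cylinder(h = 288, r = 79);
translate([288, 436, 300]) cylinder(h = 12, r = 118);


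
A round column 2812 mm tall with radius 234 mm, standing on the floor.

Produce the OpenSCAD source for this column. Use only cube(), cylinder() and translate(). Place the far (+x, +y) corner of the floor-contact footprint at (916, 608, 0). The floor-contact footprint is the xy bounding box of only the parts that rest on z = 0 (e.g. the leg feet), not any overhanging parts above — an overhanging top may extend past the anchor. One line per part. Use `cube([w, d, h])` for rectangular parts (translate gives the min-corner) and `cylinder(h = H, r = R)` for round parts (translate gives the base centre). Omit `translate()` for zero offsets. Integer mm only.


translate([682, 374, 0]) cylinder(h = 2812, r = 234);


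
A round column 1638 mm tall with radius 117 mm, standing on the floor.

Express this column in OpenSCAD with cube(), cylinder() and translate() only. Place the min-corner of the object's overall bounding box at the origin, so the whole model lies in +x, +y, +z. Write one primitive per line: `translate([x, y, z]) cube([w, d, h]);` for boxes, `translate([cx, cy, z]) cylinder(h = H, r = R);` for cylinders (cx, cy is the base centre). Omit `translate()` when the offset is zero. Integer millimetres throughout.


translate([117, 117, 0]) cylinder(h = 1638, r = 117);


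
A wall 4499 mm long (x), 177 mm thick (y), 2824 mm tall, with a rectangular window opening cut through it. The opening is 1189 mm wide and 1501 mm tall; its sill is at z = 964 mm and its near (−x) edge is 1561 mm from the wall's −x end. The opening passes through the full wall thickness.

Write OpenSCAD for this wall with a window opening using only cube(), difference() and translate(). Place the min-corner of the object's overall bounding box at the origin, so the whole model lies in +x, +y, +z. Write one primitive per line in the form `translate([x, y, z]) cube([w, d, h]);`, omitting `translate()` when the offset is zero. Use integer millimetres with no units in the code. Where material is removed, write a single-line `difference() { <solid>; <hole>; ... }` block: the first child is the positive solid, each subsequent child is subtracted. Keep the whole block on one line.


difference() { cube([4499, 177, 2824]); translate([1561, 0, 964]) cube([1189, 177, 1501]); }


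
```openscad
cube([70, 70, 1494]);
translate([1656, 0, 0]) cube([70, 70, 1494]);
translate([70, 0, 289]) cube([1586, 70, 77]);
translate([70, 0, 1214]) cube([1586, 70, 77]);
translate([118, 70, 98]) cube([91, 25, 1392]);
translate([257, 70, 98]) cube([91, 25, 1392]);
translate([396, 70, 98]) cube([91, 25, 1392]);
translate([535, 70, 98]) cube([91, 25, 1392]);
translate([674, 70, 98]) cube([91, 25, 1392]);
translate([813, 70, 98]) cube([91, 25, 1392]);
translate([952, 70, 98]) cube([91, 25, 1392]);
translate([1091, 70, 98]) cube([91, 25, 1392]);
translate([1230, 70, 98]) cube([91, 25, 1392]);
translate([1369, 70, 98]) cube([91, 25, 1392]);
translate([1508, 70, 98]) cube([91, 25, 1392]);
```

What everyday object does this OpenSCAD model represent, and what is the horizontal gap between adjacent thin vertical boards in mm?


A fence section. The picket gap is 48 mm.

Two posts, two rails, 11 pickets — a fence section. Span 1586 mm holds 11 pickets of 91 mm with 12 equal gaps: ⌊(1586 − 11·91) / 12⌋ = 48 mm.


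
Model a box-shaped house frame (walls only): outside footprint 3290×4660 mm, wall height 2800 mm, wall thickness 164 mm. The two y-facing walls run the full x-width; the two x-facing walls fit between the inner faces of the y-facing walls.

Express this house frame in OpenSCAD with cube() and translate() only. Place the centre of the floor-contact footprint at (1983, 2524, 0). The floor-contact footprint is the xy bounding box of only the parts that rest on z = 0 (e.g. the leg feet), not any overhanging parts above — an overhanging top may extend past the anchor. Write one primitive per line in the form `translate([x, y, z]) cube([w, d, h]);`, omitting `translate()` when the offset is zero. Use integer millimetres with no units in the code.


translate([338, 194, 0]) cube([3290, 164, 2800]);
translate([338, 4690, 0]) cube([3290, 164, 2800]);
translate([338, 358, 0]) cube([164, 4332, 2800]);
translate([3464, 358, 0]) cube([164, 4332, 2800]);


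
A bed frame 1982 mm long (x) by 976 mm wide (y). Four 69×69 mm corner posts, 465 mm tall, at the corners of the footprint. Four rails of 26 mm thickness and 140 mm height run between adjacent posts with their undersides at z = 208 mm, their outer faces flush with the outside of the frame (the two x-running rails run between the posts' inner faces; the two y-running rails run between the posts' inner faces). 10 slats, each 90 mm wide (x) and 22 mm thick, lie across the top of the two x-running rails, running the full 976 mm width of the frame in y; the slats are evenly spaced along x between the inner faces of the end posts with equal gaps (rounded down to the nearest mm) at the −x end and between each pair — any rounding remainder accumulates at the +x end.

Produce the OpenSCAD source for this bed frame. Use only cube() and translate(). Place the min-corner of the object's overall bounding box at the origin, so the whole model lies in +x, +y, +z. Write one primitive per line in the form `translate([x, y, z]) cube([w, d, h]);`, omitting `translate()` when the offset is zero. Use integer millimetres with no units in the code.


cube([69, 69, 465]);
translate([0, 907, 0]) cube([69, 69, 465]);
translate([1913, 0, 0]) cube([69, 69, 465]);
translate([1913, 907, 0]) cube([69, 69, 465]);
translate([69, 0, 208]) cube([1844, 26, 140]);
translate([69, 950, 208]) cube([1844, 26, 140]);
translate([0, 69, 208]) cube([26, 838, 140]);
translate([1956, 69, 208]) cube([26, 838, 140]);
translate([154, 0, 348]) cube([90, 976, 22]);
translate([329, 0, 348]) cube([90, 976, 22]);
translate([504, 0, 348]) cube([90, 976, 22]);
translate([679, 0, 348]) cube([90, 976, 22]);
translate([854, 0, 348]) cube([90, 976, 22]);
translate([1029, 0, 348]) cube([90, 976, 22]);
translate([1204, 0, 348]) cube([90, 976, 22]);
translate([1379, 0, 348]) cube([90, 976, 22]);
translate([1554, 0, 348]) cube([90, 976, 22]);
translate([1729, 0, 348]) cube([90, 976, 22]);


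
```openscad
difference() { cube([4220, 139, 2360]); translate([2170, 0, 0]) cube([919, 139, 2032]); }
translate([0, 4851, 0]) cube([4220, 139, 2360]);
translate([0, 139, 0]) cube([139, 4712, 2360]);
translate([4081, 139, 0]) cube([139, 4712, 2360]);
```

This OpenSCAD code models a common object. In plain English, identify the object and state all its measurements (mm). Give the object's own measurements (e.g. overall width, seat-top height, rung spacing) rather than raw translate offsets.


A single room: four walls, each 2360 mm tall and 139 mm thick, enclosing an outside footprint 4220×4990 mm (x × y), no floor or roof. The front and back walls (−y and +y sides) run the full x-width; the side walls fit between their inner faces. A door opening 919 mm wide and 2032 mm tall is cut through the front wall from the floor up, its −x edge 2170 mm from the wall's −x end.


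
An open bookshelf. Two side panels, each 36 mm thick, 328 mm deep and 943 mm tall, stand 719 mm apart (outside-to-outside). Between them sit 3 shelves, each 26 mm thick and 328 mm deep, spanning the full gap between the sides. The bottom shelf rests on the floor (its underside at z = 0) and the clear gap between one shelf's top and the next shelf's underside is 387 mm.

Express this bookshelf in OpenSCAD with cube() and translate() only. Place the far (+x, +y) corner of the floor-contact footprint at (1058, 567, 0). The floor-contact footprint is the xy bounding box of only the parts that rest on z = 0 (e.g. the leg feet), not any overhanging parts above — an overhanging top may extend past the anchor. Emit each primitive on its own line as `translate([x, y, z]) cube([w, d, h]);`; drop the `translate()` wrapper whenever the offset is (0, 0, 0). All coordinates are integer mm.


translate([339, 239, 0]) cube([36, 328, 943]);
translate([1022, 239, 0]) cube([36, 328, 943]);
translate([375, 239, 0]) cube([647, 328, 26]);
translate([375, 239, 413]) cube([647, 328, 26]);
translate([375, 239, 826]) cube([647, 328, 26]);


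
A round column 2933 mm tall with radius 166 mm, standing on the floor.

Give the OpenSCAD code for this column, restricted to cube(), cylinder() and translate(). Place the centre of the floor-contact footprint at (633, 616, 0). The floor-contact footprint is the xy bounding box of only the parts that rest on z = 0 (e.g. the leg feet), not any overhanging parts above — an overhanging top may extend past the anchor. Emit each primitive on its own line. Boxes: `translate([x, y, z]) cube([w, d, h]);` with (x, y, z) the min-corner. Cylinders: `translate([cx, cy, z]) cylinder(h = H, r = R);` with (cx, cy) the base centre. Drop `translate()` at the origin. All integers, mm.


translate([633, 616, 0]) cylinder(h = 2933, r = 166);


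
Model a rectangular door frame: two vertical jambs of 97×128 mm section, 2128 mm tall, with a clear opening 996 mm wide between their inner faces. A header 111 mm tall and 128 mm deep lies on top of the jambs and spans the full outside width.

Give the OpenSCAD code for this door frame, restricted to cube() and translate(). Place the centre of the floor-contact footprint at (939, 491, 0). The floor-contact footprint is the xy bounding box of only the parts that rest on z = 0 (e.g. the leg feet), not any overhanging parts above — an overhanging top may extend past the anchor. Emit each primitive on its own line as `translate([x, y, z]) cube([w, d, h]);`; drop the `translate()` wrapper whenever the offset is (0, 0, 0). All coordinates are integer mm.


translate([344, 427, 0]) cube([97, 128, 2128]);
translate([1437, 427, 0]) cube([97, 128, 2128]);
translate([344, 427, 2128]) cube([1190, 128, 111]);


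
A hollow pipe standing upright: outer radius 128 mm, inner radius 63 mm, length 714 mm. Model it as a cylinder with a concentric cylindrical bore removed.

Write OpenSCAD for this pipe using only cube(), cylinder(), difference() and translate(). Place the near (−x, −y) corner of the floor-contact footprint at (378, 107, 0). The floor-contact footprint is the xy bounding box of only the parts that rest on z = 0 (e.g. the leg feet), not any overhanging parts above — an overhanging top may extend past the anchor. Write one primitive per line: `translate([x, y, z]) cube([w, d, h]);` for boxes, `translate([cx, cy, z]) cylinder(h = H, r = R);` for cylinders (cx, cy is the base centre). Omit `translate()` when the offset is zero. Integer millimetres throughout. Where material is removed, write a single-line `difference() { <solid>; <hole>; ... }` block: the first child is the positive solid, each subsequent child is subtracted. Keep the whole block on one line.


difference() { translate([506, 235, 0]) cylinder(h = 714, r = 128); translate([506, 235, 0]) cylinder(h = 714, r = 63); }


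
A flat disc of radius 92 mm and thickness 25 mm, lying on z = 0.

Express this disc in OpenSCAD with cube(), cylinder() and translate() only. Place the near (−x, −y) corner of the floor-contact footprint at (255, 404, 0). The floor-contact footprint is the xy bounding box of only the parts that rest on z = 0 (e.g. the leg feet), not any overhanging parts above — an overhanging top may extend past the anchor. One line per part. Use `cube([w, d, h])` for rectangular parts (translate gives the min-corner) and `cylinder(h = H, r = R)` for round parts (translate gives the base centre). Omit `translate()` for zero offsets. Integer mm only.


translate([347, 496, 0]) cylinder(h = 25, r = 92);


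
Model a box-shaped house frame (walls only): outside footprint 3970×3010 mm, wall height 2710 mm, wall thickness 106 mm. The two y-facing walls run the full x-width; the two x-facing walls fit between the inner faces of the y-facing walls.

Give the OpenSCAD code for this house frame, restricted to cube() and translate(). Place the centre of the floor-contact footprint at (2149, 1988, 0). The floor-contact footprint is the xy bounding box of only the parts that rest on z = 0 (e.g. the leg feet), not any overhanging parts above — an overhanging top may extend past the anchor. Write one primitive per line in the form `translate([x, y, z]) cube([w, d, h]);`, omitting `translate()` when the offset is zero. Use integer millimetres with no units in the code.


translate([164, 483, 0]) cube([3970, 106, 2710]);
translate([164, 3387, 0]) cube([3970, 106, 2710]);
translate([164, 589, 0]) cube([106, 2798, 2710]);
translate([4028, 589, 0]) cube([106, 2798, 2710]);


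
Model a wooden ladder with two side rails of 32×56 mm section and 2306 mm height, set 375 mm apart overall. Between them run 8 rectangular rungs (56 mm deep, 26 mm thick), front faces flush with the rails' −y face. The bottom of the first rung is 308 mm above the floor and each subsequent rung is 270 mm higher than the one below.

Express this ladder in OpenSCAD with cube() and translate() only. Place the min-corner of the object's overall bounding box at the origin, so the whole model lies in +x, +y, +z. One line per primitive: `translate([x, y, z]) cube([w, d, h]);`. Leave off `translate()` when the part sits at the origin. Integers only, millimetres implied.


// rung span = 375 - 2*32 = 311
// rung[k] z = 308 + k*270
cube([32, 56, 2306]);
translate([343, 0, 0]) cube([32, 56, 2306]);
translate([32, 0, 308]) cube([311, 56, 26]);
translate([32, 0, 578]) cube([311, 56, 26]);
translate([32, 0, 848]) cube([311, 56, 26]);
translate([32, 0, 1118]) cube([311, 56, 26]);
translate([32, 0, 1388]) cube([311, 56, 26]);
translate([32, 0, 1658]) cube([311, 56, 26]);
translate([32, 0, 1928]) cube([311, 56, 26]);
translate([32, 0, 2198]) cube([311, 56, 26]);


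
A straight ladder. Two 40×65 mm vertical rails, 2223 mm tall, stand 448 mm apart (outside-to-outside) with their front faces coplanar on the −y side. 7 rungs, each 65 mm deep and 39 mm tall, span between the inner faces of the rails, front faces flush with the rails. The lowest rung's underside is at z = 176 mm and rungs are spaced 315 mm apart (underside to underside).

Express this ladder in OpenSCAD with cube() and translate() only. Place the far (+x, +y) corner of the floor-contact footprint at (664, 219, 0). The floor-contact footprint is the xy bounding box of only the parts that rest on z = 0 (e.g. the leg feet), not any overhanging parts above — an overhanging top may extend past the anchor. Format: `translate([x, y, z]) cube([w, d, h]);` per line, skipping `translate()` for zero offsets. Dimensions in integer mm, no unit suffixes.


// rung span = 448 - 2*40 = 368
// rung[k] z = 176 + k*315
translate([216, 154, 0]) cube([40, 65, 2223]);
translate([624, 154, 0]) cube([40, 65, 2223]);
translate([256, 154, 176]) cube([368, 65, 39]);
translate([256, 154, 491]) cube([368, 65, 39]);
translate([256, 154, 806]) cube([368, 65, 39]);
translate([256, 154, 1121]) cube([368, 65, 39]);
translate([256, 154, 1436]) cube([368, 65, 39]);
translate([256, 154, 1751]) cube([368, 65, 39]);
translate([256, 154, 2066]) cube([368, 65, 39]);


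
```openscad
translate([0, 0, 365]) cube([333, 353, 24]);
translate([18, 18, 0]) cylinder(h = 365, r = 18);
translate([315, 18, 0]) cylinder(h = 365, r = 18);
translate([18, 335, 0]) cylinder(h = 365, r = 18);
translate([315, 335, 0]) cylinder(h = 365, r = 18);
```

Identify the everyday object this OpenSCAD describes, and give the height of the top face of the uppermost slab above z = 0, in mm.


A stool. The seat height is 389 mm.

A 333×353×24 slab at z = 365 on four corner cylinders — a stool. The seat top is 365 + 24 = 389 mm.


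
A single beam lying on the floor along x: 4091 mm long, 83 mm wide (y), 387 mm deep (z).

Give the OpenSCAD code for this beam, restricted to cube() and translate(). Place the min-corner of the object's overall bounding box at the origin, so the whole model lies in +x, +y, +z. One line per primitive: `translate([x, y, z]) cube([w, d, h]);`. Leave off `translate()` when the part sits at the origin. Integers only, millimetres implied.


cube([4091, 83, 387]);


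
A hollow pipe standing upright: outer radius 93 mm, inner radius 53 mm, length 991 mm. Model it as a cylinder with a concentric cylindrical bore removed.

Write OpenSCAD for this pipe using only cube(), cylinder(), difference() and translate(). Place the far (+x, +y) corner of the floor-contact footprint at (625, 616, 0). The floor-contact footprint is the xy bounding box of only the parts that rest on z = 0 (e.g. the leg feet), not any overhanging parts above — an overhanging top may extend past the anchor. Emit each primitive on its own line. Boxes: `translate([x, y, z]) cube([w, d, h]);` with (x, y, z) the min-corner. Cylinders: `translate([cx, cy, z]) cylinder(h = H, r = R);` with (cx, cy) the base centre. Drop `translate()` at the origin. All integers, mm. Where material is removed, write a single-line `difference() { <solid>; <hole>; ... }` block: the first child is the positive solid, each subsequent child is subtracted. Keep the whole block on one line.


difference() { translate([532, 523, 0]) cylinder(h = 991, r = 93); translate([532, 523, 0]) cylinder(h = 991, r = 53); }
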